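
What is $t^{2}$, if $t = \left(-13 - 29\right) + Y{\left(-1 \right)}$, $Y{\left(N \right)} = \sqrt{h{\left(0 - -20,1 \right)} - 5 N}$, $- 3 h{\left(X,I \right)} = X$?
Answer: $\frac{\left(126 - i \sqrt{15}\right)^{2}}{9} \approx 1762.3 - 108.44 i$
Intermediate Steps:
$h{\left(X,I \right)} = - \frac{X}{3}$
$Y{\left(N \right)} = \sqrt{- \frac{20}{3} - 5 N}$ ($Y{\left(N \right)} = \sqrt{- \frac{0 - -20}{3} - 5 N} = \sqrt{- \frac{0 + 20}{3} - 5 N} = \sqrt{\left(- \frac{1}{3}\right) 20 - 5 N} = \sqrt{- \frac{20}{3} - 5 N}$)
$t = -42 + \frac{i \sqrt{15}}{3}$ ($t = \left(-13 - 29\right) + \frac{\sqrt{-60 - -45}}{3} = -42 + \frac{\sqrt{-60 + 45}}{3} = -42 + \frac{\sqrt{-15}}{3} = -42 + \frac{i \sqrt{15}}{3} \approx -42.0 + 1.291 i$)
$t^{2} = \left(-42 + \frac{i \sqrt{15}}{3}\right)^{2}$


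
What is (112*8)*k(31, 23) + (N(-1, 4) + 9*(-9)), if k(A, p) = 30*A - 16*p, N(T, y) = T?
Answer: 503470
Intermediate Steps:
k(A, p) = -16*p + 30*A
(112*8)*k(31, 23) + (N(-1, 4) + 9*(-9)) = (112*8)*(-16*23 + 30*31) + (-1 + 9*(-9)) = 896*(-368 + 930) + (-1 - 81) = 896*562 - 82 = 503552 - 82 = 503470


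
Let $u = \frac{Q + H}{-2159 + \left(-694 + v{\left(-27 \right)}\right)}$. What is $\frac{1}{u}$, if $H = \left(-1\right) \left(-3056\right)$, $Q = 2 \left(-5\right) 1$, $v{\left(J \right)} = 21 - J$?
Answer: $- \frac{2805}{3046} \approx -0.92088$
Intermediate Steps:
$Q = -10$ ($Q = \left(-10\right) 1 = -10$)
$H = 3056$
$u = - \frac{3046}{2805}$ ($u = \frac{-10 + 3056}{-2159 + \left(-694 + \left(21 - -27\right)\right)} = \frac{3046}{-2159 + \left(-694 + \left(21 + 27\right)\right)} = \frac{3046}{-2159 + \left(-694 + 48\right)} = \frac{3046}{-2159 - 646} = \frac{3046}{-2805} = 3046 \left(- \frac{1}{2805}\right) = - \frac{3046}{2805} \approx -1.0859$)
$\frac{1}{u} = \frac{1}{- \frac{3046}{2805}} = - \frac{2805}{3046}$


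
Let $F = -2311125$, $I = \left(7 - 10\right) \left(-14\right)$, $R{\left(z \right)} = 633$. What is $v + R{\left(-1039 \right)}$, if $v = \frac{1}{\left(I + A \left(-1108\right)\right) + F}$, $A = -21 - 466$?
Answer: $\frac{1121351270}{1771487} \approx 633.0$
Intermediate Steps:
$I = 42$ ($I = \left(-3\right) \left(-14\right) = 42$)
$A = -487$ ($A = -21 - 466 = -487$)
$v = - \frac{1}{1771487}$ ($v = \frac{1}{\left(42 - -539596\right) - 2311125} = \frac{1}{\left(42 + 539596\right) - 2311125} = \frac{1}{539638 - 2311125} = \frac{1}{-1771487} = - \frac{1}{1771487} \approx -5.645 \cdot 10^{-7}$)
$v + R{\left(-1039 \right)} = - \frac{1}{1771487} + 633 = \frac{1121351270}{1771487}$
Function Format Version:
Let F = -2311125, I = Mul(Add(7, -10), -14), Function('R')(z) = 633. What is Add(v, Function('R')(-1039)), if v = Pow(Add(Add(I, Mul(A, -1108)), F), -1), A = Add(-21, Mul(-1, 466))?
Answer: Rational(1121351270, 1771487) ≈ 633.00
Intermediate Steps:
I = 42 (I = Mul(-3, -14) = 42)
A = -487 (A = Add(-21, -466) = -487)
v = Rational(-1, 1771487) (v = Pow(Add(Add(42, Mul(-487, -1108)), -2311125), -1) = Pow(Add(Add(42, 539596), -2311125), -1) = Pow(Add(539638, -2311125), -1) = Pow(-1771487, -1) = Rational(-1, 1771487) ≈ -5.6450e-7)
Add(v, Function('R')(-1039)) = Add(Rational(-1, 1771487), 633) = Rational(1121351270, 1771487)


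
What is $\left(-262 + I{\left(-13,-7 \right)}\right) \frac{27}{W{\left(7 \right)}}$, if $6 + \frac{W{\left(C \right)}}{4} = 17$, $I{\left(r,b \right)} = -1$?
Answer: $- \frac{7101}{44} \approx -161.39$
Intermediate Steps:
$W{\left(C \right)} = 44$ ($W{\left(C \right)} = -24 + 4 \cdot 17 = -24 + 68 = 44$)
$\left(-262 + I{\left(-13,-7 \right)}\right) \frac{27}{W{\left(7 \right)}} = \left(-262 - 1\right) \frac{27}{44} = - 263 \cdot 27 \cdot \frac{1}{44} = \left(-263\right) \frac{27}{44} = - \frac{7101}{44}$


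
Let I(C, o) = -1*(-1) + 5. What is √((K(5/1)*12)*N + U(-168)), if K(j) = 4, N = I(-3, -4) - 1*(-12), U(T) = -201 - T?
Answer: √831 ≈ 28.827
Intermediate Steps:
I(C, o) = 6 (I(C, o) = 1 + 5 = 6)
N = 18 (N = 6 - 1*(-12) = 6 + 12 = 18)
√((K(5/1)*12)*N + U(-168)) = √((4*12)*18 + (-201 - 1*(-168))) = √(48*18 + (-201 + 168)) = √(864 - 33) = √831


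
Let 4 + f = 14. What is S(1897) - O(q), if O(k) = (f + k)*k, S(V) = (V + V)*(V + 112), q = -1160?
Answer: 6288146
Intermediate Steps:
f = 10 (f = -4 + 14 = 10)
S(V) = 2*V*(112 + V) (S(V) = (2*V)*(112 + V) = 2*V*(112 + V))
O(k) = k*(10 + k) (O(k) = (10 + k)*k = k*(10 + k))
S(1897) - O(q) = 2*1897*(112 + 1897) - (-1160)*(10 - 1160) = 2*1897*2009 - (-1160)*(-1150) = 7622146 - 1*1334000 = 7622146 - 1334000 = 6288146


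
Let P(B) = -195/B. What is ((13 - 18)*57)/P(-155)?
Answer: -2945/13 ≈ -226.54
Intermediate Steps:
((13 - 18)*57)/P(-155) = ((13 - 18)*57)/((-195/(-155))) = (-5*57)/((-195*(-1/155))) = -285/39/31 = -285*31/39 = -2945/13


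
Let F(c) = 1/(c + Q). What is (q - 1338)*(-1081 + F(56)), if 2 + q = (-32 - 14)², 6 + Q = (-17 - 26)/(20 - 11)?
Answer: -341407408/407 ≈ -8.3884e+5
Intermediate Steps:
Q = -97/9 (Q = -6 + (-17 - 26)/(20 - 11) = -6 - 43/9 = -97/9 ≈ -10.778)
F(c) = 1/(-97/9 + c) (F(c) = 1/(c - 97/9) = 1/(-97/9 + c))
q = 2114 (q = -2 + (-32 - 14)² = -2 + (-46)² = -2 + 2116 = 2114)
(q - 1338)*(-1081 + F(56)) = (2114 - 1338)*(-1081 + 9/(-97 + 9*56)) = 776*(-1081 + 9/(-97 + 504)) = 776*(-1081 + 9/407) = 776*(-439958/407) = -341407408/407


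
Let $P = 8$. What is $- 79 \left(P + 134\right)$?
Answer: $-11218$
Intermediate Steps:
$- 79 \left(P + 134\right) = - 79 \left(8 + 134\right) = \left(-79\right) 142 = -11218$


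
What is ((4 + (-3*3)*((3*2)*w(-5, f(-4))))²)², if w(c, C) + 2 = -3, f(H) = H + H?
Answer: 5636405776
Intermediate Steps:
f(H) = 2*H
w(c, C) = -5 (w(c, C) = -2 - 3 = -5)
((4 + (-3*3)*((3*2)*w(-5, f(-4))))²)² = ((4 + (-3*3)*((3*2)*(-5)))²)² = ((4 - 54*(-5))²)² = ((4 - 9*(-30))²)² = ((4 + 270)²)² = (274²)² = 75076² = 5636405776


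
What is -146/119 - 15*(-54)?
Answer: 96244/119 ≈ 808.77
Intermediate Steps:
-146/119 - 15*(-54) = -146*1/119 + 810 = -146/119 + 810 = 96244/119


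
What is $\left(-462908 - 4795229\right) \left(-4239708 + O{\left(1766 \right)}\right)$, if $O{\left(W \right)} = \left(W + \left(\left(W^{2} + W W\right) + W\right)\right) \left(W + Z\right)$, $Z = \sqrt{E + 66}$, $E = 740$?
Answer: $-57931229920795452 - 32816264375028 \sqrt{806} \approx -5.8863 \cdot 10^{16}$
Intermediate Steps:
$Z = \sqrt{806}$ ($Z = \sqrt{740 + 66} = \sqrt{806} \approx 28.39$)
$O{\left(W \right)} = \left(W + \sqrt{806}\right) \left(2 W + 2 W^{2}\right)$ ($O{\left(W \right)} = \left(W + \left(\left(W^{2} + W W\right) + W\right)\right) \left(W + \sqrt{806}\right) = \left(W + \left(\left(W^{2} + W^{2}\right) + W\right)\right) \left(W + \sqrt{806}\right) = \left(W + \left(2 W^{2} + W\right)\right) \left(W + \sqrt{806}\right) = \left(W + \left(W + 2 W^{2}\right)\right) \left(W + \sqrt{806}\right) = \left(2 W + 2 W^{2}\right) \left(W + \sqrt{806}\right) = \left(W + \sqrt{806}\right) \left(2 W + 2 W^{2}\right)$)
$\left(-462908 - 4795229\right) \left(-4239708 + O{\left(1766 \right)}\right) = \left(-462908 - 4795229\right) \left(-4239708 + 2 \cdot 1766 \left(1766 + \sqrt{806} + 1766^{2} + 1766 \sqrt{806}\right)\right) = - 5258137 \left(-4239708 + 2 \cdot 1766 \left(1766 + \sqrt{806} + 3118756 + 1766 \sqrt{806}\right)\right) = - 5258137 \left(-4239708 + 2 \cdot 1766 \left(3120522 + 1767 \sqrt{806}\right)\right) = - 5258137 \left(-4239708 + \left(11021683704 + 6241044 \sqrt{806}\right)\right) = - 5258137 \left(11017443996 + 6241044 \sqrt{806}\right) = -57931229920795452 - 32816264375028 \sqrt{806}$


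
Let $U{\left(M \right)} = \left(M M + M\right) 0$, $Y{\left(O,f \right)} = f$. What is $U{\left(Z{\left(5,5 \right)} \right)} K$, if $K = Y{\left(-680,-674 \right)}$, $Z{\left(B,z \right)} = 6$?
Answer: $0$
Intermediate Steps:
$U{\left(M \right)} = 0$ ($U{\left(M \right)} = \left(M^{2} + M\right) 0 = \left(M + M^{2}\right) 0 = 0$)
$K = -674$
$U{\left(Z{\left(5,5 \right)} \right)} K = 0 \left(-674\right) = 0$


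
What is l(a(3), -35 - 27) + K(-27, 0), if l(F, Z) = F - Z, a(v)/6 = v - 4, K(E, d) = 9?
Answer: 65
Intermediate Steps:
a(v) = -24 + 6*v (a(v) = 6*(v - 4) = 6*(-4 + v) = -24 + 6*v)
l(a(3), -35 - 27) + K(-27, 0) = ((-24 + 6*3) - (-35 - 27)) + 9 = ((-24 + 18) - 1*(-62)) + 9 = (-6 + 62) + 9 = 56 + 9 = 65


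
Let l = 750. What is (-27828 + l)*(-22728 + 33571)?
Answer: -293606754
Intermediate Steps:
(-27828 + l)*(-22728 + 33571) = (-27828 + 750)*(-22728 + 33571) = -27078*10843 = -293606754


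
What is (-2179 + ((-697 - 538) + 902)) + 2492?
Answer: -20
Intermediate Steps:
(-2179 + ((-697 - 538) + 902)) + 2492 = (-2179 + (-1235 + 902)) + 2492 = (-2179 - 333) + 2492 = -2512 + 2492 = -20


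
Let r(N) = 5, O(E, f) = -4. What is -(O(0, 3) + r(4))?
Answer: -1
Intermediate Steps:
-(O(0, 3) + r(4)) = -(-4 + 5) = -1*1 = -1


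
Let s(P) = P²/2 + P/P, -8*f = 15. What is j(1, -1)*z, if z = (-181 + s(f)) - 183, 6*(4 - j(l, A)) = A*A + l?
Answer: -169543/128 ≈ -1324.6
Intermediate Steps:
f = -15/8 (f = -⅛*15 = -15/8 ≈ -1.8750)
s(P) = 1 + P²/2 (s(P) = P²*(½) + 1 = P²/2 + 1 = 1 + P²/2)
j(l, A) = 4 - l/6 - A²/6 (j(l, A) = 4 - (A*A + l)/6 = 4 - (A² + l)/6 = 4 - (l + A²)/6 = 4 + (-l/6 - A²/6) = 4 - l/6 - A²/6)
z = -46239/128 (z = (-181 + (1 + (-15/8)²/2)) - 183 = (-181 + (1 + (½)*(225/64))) - 183 = (-181 + (1 + 225/128)) - 183 = (-181 + 353/128) - 183 = -22815/128 - 183 = -46239/128 ≈ -361.24)
j(1, -1)*z = (4 - ⅙*1 - ⅙*(-1)²)*(-46239/128) = (4 - ⅙ - ⅙*1)*(-46239/128) = (4 - ⅙ - ⅙)*(-46239/128) = (11/3)*(-46239/128) = -169543/128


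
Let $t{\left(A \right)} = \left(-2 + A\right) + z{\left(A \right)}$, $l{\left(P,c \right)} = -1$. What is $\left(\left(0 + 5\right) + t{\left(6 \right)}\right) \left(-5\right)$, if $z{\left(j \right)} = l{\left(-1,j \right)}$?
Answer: $-40$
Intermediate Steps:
$z{\left(j \right)} = -1$
$t{\left(A \right)} = -3 + A$ ($t{\left(A \right)} = \left(-2 + A\right) - 1 = -3 + A$)
$\left(\left(0 + 5\right) + t{\left(6 \right)}\right) \left(-5\right) = \left(\left(0 + 5\right) + \left(-3 + 6\right)\right) \left(-5\right) = \left(5 + 3\right) \left(-5\right) = 8 \left(-5\right) = -40$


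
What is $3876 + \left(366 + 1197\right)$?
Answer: $5439$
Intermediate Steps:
$3876 + \left(366 + 1197\right) = 3876 + 1563 = 5439$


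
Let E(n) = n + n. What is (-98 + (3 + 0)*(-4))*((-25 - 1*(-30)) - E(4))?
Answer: 330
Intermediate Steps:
E(n) = 2*n
(-98 + (3 + 0)*(-4))*((-25 - 1*(-30)) - E(4)) = (-98 + (3 + 0)*(-4))*((-25 - 1*(-30)) - 2*4) = (-98 + 3*(-4))*((-25 + 30) - 1*8) = (-98 - 12)*(5 - 8) = -110*(-3) = 330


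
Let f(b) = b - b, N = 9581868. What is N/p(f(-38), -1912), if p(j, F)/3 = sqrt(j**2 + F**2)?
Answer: 798489/478 ≈ 1670.5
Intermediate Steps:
f(b) = 0
p(j, F) = 3*sqrt(F**2 + j**2) (p(j, F) = 3*sqrt(j**2 + F**2) = 3*sqrt(F**2 + j**2))
N/p(f(-38), -1912) = 9581868/((3*sqrt((-1912)**2 + 0**2))) = 9581868/((3*sqrt(3655744 + 0))) = 9581868/((3*sqrt(3655744))) = 9581868/((3*1912)) = 9581868/5736 = 9581868*(1/5736) = 798489/478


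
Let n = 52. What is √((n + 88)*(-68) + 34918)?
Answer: 3*√2822 ≈ 159.37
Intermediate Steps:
√((n + 88)*(-68) + 34918) = √((52 + 88)*(-68) + 34918) = √(140*(-68) + 34918) = √(-9520 + 34918) = √25398 = 3*√2822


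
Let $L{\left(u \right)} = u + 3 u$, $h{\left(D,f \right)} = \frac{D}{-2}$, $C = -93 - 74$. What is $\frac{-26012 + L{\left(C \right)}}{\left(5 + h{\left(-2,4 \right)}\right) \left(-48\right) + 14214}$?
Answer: $- \frac{13340}{6963} \approx -1.9158$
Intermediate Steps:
$C = -167$ ($C = -93 - 74 = -167$)
$h{\left(D,f \right)} = - \frac{D}{2}$ ($h{\left(D,f \right)} = D \left(- \frac{1}{2}\right) = - \frac{D}{2}$)
$L{\left(u \right)} = 4 u$
$\frac{-26012 + L{\left(C \right)}}{\left(5 + h{\left(-2,4 \right)}\right) \left(-48\right) + 14214} = \frac{-26012 + 4 \left(-167\right)}{\left(5 - -1\right) \left(-48\right) + 14214} = \frac{-26012 - 668}{\left(5 + 1\right) \left(-48\right) + 14214} = - \frac{26680}{6 \left(-48\right) + 14214} = - \frac{26680}{-288 + 14214} = - \frac{26680}{13926} = \left(-26680\right) \frac{1}{13926} = - \frac{13340}{6963}$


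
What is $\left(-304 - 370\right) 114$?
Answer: $-76836$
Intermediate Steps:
$\left(-304 - 370\right) 114 = \left(-674\right) 114 = -76836$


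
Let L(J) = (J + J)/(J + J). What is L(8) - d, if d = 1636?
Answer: -1635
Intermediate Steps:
L(J) = 1 (L(J) = (2*J)/((2*J)) = (2*J)*(1/(2*J)) = 1)
L(8) - d = 1 - 1*1636 = 1 - 1636 = -1635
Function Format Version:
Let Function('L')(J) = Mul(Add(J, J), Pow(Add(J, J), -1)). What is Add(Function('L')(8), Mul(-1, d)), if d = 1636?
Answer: -1635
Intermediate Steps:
Function('L')(J) = 1 (Function('L')(J) = Mul(Mul(2, J), Pow(Mul(2, J), -1)) = Mul(Mul(2, J), Mul(Rational(1, 2), Pow(J, -1))) = 1)
Add(Function('L')(8), Mul(-1, d)) = Add(1, Mul(-1, 1636)) = Add(1, -1636) = -1635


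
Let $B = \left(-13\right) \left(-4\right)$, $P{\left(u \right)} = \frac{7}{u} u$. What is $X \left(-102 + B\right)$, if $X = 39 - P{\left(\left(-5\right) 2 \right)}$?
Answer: $-1600$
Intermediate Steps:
$P{\left(u \right)} = 7$
$X = 32$ ($X = 39 - 7 = 32$)
$B = 52$
$X \left(-102 + B\right) = 32 \left(-102 + 52\right) = 32 \left(-50\right) = -1600$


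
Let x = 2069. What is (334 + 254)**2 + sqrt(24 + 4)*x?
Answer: 345744 + 4138*sqrt(7) ≈ 3.5669e+5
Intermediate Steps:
(334 + 254)**2 + sqrt(24 + 4)*x = (334 + 254)**2 + sqrt(24 + 4)*2069 = 588**2 + sqrt(28)*2069 = 345744 + (2*sqrt(7))*2069 = 345744 + 4138*sqrt(7)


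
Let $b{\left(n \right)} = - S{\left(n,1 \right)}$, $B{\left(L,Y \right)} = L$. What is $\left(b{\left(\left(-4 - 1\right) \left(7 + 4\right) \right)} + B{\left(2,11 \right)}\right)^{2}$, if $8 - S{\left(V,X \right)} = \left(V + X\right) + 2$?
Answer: $3364$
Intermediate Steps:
$S{\left(V,X \right)} = 6 - V - X$ ($S{\left(V,X \right)} = 8 - \left(\left(V + X\right) + 2\right) = 8 - \left(2 + V + X\right) = 6 - V - X$)
$b{\left(n \right)} = -5 + n$ ($b{\left(n \right)} = - (6 - n - 1) = - (5 - n) = -5 + n$)
$\left(b{\left(\left(-4 - 1\right) \left(7 + 4\right) \right)} + B{\left(2,11 \right)}\right)^{2} = \left(\left(-5 + \left(-4 - 1\right) \left(7 + 4\right)\right) + 2\right)^{2} = \left(\left(-5 - 55\right) + 2\right)^{2} = \left(-60 + 2\right)^{2} = \left(-58\right)^{2} = 3364$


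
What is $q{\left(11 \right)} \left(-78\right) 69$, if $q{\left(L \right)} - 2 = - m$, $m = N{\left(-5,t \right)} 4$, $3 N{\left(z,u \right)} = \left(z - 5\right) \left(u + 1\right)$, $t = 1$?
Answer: $-154284$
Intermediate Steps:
$N{\left(z,u \right)} = \frac{\left(1 + u\right) \left(-5 + z\right)}{3}$ ($N{\left(z,u \right)} = \frac{\left(z - 5\right) \left(u + 1\right)}{3} = \frac{\left(-5 + z\right) \left(1 + u\right)}{3} = \frac{\left(1 + u\right) \left(-5 + z\right)}{3}$)
$m = - \frac{80}{3}$ ($m = \left(- \frac{5}{3} - \frac{5}{3} + \frac{1}{3} \left(-5\right) + \frac{1}{3} \cdot 1 \left(-5\right)\right) 4 = \left(- \frac{5}{3} - \frac{5}{3} - \frac{5}{3} - \frac{5}{3}\right) 4 = \left(- \frac{20}{3}\right) 4 = - \frac{80}{3} \approx -26.667$)
$q{\left(L \right)} = \frac{86}{3}$ ($q{\left(L \right)} = 2 - - \frac{80}{3} = 2 + \frac{80}{3} = \frac{86}{3}$)
$q{\left(11 \right)} \left(-78\right) 69 = \frac{86}{3} \left(-78\right) 69 = \left(-2236\right) 69 = -154284$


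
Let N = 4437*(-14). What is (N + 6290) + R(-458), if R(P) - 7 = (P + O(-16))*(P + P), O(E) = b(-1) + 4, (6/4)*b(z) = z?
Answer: 1081961/3 ≈ 3.6065e+5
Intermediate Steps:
b(z) = 2*z/3
N = -62118
O(E) = 10/3 (O(E) = (⅔)*(-1) + 4 = -⅔ + 4 = 10/3)
R(P) = 7 + 2*P*(10/3 + P) (R(P) = 7 + (P + 10/3)*(P + P) = 7 + (10/3 + P)*(2*P) = 7 + 2*P*(10/3 + P))
(N + 6290) + R(-458) = (-62118 + 6290) + (7 + 2*(-458)² + (20/3)*(-458)) = -55828 + (7 + 2*209764 - 9160/3) = -55828 + (7 + 419528 - 9160/3) = -55828 + 1249445/3 = 1081961/3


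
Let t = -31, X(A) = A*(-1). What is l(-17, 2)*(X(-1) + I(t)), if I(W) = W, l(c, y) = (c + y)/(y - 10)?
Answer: -225/4 ≈ -56.250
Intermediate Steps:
l(c, y) = (c + y)/(-10 + y)
X(A) = -A
l(-17, 2)*(X(-1) + I(t)) = ((-17 + 2)/(-10 + 2))*(-1*(-1) - 31) = (-15/(-8))*(1 - 31) = -⅛*(-15)*(-30) = (15/8)*(-30) = -225/4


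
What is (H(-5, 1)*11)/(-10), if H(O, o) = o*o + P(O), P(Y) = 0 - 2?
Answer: 11/10 ≈ 1.1000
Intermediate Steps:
P(Y) = -2
H(O, o) = -2 + o**2 (H(O, o) = o*o - 2 = o**2 - 2 = -2 + o**2)
(H(-5, 1)*11)/(-10) = ((-2 + 1**2)*11)/(-10) = ((-2 + 1)*11)*(-1/10) = -1*11*(-1/10) = -11*(-1/10) = 11/10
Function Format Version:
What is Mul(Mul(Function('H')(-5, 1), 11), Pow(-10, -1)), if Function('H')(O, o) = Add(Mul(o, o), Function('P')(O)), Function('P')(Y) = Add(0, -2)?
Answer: Rational(11, 10) ≈ 1.1000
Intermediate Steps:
Function('P')(Y) = -2
Function('H')(O, o) = Add(-2, Pow(o, 2)) (Function('H')(O, o) = Add(Mul(o, o), -2) = Add(Pow(o, 2), -2) = Add(-2, Pow(o, 2)))
Mul(Mul(Function('H')(-5, 1), 11), Pow(-10, -1)) = Mul(Mul(Add(-2, Pow(1, 2)), 11), Pow(-10, -1)) = Mul(Mul(Add(-2, 1), 11), Rational(-1, 10)) = Mul(Mul(-1, 11), Rational(-1, 10)) = Mul(-11, Rational(-1, 10)) = Rational(11, 10)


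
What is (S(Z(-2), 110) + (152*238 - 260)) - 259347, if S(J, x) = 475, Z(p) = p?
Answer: -222956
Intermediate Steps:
(S(Z(-2), 110) + (152*238 - 260)) - 259347 = (475 + (152*238 - 260)) - 259347 = (475 + (36176 - 260)) - 259347 = (475 + 35916) - 259347 = 36391 - 259347 = -222956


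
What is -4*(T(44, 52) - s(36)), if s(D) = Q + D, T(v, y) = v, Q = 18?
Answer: 40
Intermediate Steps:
s(D) = 18 + D
-4*(T(44, 52) - s(36)) = -4*(44 - (18 + 36)) = -4*(44 - 1*54) = -4*(44 - 54) = -4*(-10) = 40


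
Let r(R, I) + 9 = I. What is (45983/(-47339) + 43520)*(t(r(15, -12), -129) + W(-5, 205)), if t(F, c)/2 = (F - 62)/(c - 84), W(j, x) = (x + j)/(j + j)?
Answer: -8434243033918/10083207 ≈ -8.3646e+5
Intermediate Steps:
r(R, I) = -9 + I
W(j, x) = (j + x)/(2*j) (W(j, x) = (j + x)/((2*j)) = (j + x)*(1/(2*j)) = (j + x)/(2*j))
t(F, c) = 2*(-62 + F)/(-84 + c) (t(F, c) = 2*((F - 62)/(c - 84)) = 2*((-62 + F)/(-84 + c)) = 2*(-62 + F)/(-84 + c))
(45983/(-47339) + 43520)*(t(r(15, -12), -129) + W(-5, 205)) = (45983/(-47339) + 43520)*(2*(-62 + (-9 - 12))/(-84 - 129) + (½)*(-5 + 205)/(-5)) = (45983*(-1/47339) + 43520)*(2*(-62 - 21)/(-213) + (½)*(-⅕)*200) = (-45983/47339 + 43520)*(2*(-1/213)*(-83) - 20) = 2060147297*(166/213 - 20)/47339 = (2060147297/47339)*(-4094/213) = -8434243033918/10083207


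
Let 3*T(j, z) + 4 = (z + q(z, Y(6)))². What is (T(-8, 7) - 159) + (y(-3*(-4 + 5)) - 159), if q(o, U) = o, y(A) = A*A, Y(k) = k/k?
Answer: -245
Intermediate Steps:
Y(k) = 1
y(A) = A²
T(j, z) = -4/3 + 4*z²/3 (T(j, z) = -4/3 + (z + z)²/3 = -4/3 + (2*z)²/3 = -4/3 + (4*z²)/3 = -4/3 + 4*z²/3)
(T(-8, 7) - 159) + (y(-3*(-4 + 5)) - 159) = ((-4/3 + (4/3)*7²) - 159) + ((-3*(-4 + 5))² - 159) = ((-4/3 + (4/3)*49) - 159) + ((-3*1)² - 159) = ((-4/3 + 196/3) - 159) + ((-3)² - 159) = (64 - 159) + (9 - 159) = -95 - 150 = -245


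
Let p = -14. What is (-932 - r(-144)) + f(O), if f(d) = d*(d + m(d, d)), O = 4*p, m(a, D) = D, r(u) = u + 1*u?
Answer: 5628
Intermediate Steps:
r(u) = 2*u (r(u) = u + u = 2*u)
O = -56 (O = 4*(-14) = -56)
f(d) = 2*d² (f(d) = d*(d + d) = d*(2*d) = 2*d²)
(-932 - r(-144)) + f(O) = (-932 - 2*(-144)) + 2*(-56)² = (-932 - 1*(-288)) + 2*3136 = (-932 + 288) + 6272 = -644 + 6272 = 5628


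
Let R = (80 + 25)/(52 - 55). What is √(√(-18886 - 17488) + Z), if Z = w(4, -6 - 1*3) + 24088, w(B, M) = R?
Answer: √(24053 + I*√36374) ≈ 155.09 + 0.6149*I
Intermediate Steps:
R = -35 (R = 105/(-3) = 105*(-⅓) = -35)
w(B, M) = -35
Z = 24053 (Z = -35 + 24088 = 24053)
√(√(-18886 - 17488) + Z) = √(√(-18886 - 17488) + 24053) = √(√(-36374) + 24053) = √(I*√36374 + 24053) = √(24053 + I*√36374)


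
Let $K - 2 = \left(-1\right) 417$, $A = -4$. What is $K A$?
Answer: $1660$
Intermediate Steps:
$K = -415$ ($K = 2 - 417 = -415$)
$K A = \left(-415\right) \left(-4\right) = 1660$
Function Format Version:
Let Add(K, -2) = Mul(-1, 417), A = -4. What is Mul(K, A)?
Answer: 1660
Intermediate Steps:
K = -415 (K = Add(2, Mul(-1, 417)) = Add(2, -417) = -415)
Mul(K, A) = Mul(-415, -4) = 1660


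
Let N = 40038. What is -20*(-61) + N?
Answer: 41258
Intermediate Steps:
-20*(-61) + N = -20*(-61) + 40038 = 1220 + 40038 = 41258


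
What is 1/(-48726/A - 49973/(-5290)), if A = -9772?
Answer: 6461735/93262087 ≈ 0.069286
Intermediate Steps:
1/(-48726/A - 49973/(-5290)) = 1/(-48726/(-9772) - 49973/(-5290)) = 1/(-48726*(-1/9772) - 49973*(-1/5290)) = 1/(24363/4886 + 49973/5290) = 1/(93262087/6461735) = 6461735/93262087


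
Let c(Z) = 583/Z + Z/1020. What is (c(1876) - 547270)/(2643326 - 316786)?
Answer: -261801994091/1112970205200 ≈ -0.23523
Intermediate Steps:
c(Z) = 583/Z + Z/1020 (c(Z) = 583/Z + Z*(1/1020) = 583/Z + Z/1020)
(c(1876) - 547270)/(2643326 - 316786) = ((583/1876 + (1/1020)*1876) - 547270)/(2643326 - 316786) = ((583*(1/1876) + 469/255) - 547270)/2326540 = ((583/1876 + 469/255) - 547270)*(1/2326540) = (1028509/478380 - 547270)*(1/2326540) = -261801994091/478380*1/2326540 = -261801994091/1112970205200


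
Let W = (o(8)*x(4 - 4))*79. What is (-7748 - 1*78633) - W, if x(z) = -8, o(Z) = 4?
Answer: -83853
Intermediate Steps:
W = -2528 (W = (4*(-8))*79 = -32*79 = -2528)
(-7748 - 1*78633) - W = (-7748 - 1*78633) - 1*(-2528) = (-7748 - 78633) + 2528 = -86381 + 2528 = -83853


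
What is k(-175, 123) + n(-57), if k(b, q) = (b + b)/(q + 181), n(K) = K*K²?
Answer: -28149511/152 ≈ -1.8519e+5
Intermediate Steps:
n(K) = K³
k(b, q) = 2*b/(181 + q) (k(b, q) = (2*b)/(181 + q) = 2*b/(181 + q))
k(-175, 123) + n(-57) = 2*(-175)/(181 + 123) + (-57)³ = 2*(-175)/304 - 185193 = 2*(-175)*(1/304) - 185193 = -175/152 - 185193 = -28149511/152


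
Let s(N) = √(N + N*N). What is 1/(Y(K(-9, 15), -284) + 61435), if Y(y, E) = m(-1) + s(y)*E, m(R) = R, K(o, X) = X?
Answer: 10239/625796486 + 284*√15/938694729 ≈ 1.7533e-5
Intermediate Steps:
s(N) = √(N + N²)
Y(y, E) = -1 + E*√(y*(1 + y)) (Y(y, E) = -1 + √(y*(1 + y))*E = -1 + E*√(y*(1 + y)))
1/(Y(K(-9, 15), -284) + 61435) = 1/((-1 - 284*√15*√(1 + 15)) + 61435) = 1/((-1 - 284*4*√15) + 61435) = 1/((-1 - 1136*√15) + 61435) = 1/(61434 - 1136*√15)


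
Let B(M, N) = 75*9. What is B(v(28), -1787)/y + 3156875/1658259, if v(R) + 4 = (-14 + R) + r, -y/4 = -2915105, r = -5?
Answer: 7362321542465/3867199281756 ≈ 1.9038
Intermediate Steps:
y = 11660420 (y = -4*(-2915105) = 11660420)
v(R) = -23 + R (v(R) = -4 + ((-14 + R) - 5) = -4 + (-19 + R) = -23 + R)
B(M, N) = 675
B(v(28), -1787)/y + 3156875/1658259 = 675/11660420 + 3156875/1658259 = 675*(1/11660420) + 3156875*(1/1658259) = 135/2332084 + 3156875/1658259 = 7362321542465/3867199281756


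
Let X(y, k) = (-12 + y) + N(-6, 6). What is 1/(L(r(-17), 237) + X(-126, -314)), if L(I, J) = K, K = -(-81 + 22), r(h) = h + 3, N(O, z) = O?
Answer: -1/85 ≈ -0.011765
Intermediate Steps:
r(h) = 3 + h
K = 59 (K = -1*(-59) = 59)
L(I, J) = 59
X(y, k) = -18 + y (X(y, k) = (-12 + y) - 6 = -18 + y)
1/(L(r(-17), 237) + X(-126, -314)) = 1/(59 + (-18 - 126)) = 1/(59 - 144) = 1/(-85) = -1/85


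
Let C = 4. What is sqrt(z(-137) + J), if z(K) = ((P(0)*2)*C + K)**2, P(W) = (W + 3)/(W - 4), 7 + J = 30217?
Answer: sqrt(50659) ≈ 225.08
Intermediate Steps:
J = 30210 (J = -7 + 30217 = 30210)
P(W) = (3 + W)/(-4 + W)
z(K) = (-6 + K)**2 (z(K) = ((((3 + 0)/(-4 + 0))*2)*4 + K)**2 = (((3/(-4))*2)*4 + K)**2 = ((-1/4*3*2)*4 + K)**2 = (-3/4*2*4 + K)**2 = (-3/2*4 + K)**2 = (-6 + K)**2)
sqrt(z(-137) + J) = sqrt((-6 - 137)**2 + 30210) = sqrt((-143)**2 + 30210) = sqrt(20449 + 30210) = sqrt(50659)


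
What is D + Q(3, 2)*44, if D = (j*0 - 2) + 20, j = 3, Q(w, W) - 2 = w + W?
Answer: 326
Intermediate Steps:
Q(w, W) = 2 + W + w (Q(w, W) = 2 + (w + W) = 2 + (W + w) = 2 + W + w)
D = 18 (D = (3*0 - 2) + 20 = (0 - 2) + 20 = -2 + 20 = 18)
D + Q(3, 2)*44 = 18 + (2 + 2 + 3)*44 = 18 + 7*44 = 18 + 308 = 326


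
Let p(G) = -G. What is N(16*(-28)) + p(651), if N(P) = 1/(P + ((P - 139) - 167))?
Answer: -782503/1202 ≈ -651.00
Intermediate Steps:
N(P) = 1/(-306 + 2*P) (N(P) = 1/(P + ((-139 + P) - 167)) = 1/(P + (-306 + P)) = 1/(-306 + 2*P))
N(16*(-28)) + p(651) = 1/(2*(-153 + 16*(-28))) - 1*651 = 1/(2*(-153 - 448)) - 651 = (½)/(-601) - 651 = (½)*(-1/601) - 651 = -1/1202 - 651 = -782503/1202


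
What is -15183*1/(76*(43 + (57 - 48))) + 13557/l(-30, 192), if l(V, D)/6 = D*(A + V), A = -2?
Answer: -12776737/3035136 ≈ -4.2096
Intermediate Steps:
l(V, D) = 6*D*(-2 + V) (l(V, D) = 6*(D*(-2 + V)) = 6*D*(-2 + V))
-15183*1/(76*(43 + (57 - 48))) + 13557/l(-30, 192) = -15183*1/(76*(43 + (57 - 48))) + 13557/((6*192*(-2 - 30))) = -15183*1/(76*(43 + 9)) + 13557/((6*192*(-32))) = -15183/(76*52) + 13557/(-36864) = -15183/3952 + 13557*(-1/36864) = -15183*1/3952 - 4519/12288 = -15183/3952 - 4519/12288 = -12776737/3035136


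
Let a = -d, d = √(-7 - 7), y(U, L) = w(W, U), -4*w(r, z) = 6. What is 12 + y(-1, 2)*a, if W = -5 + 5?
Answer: 12 + 3*I*√14/2 ≈ 12.0 + 5.6125*I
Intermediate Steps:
W = 0
w(r, z) = -3/2 (w(r, z) = -¼*6 = -3/2)
y(U, L) = -3/2
d = I*√14 (d = √(-14) = I*√14 ≈ 3.7417*I)
a = -I*√14 ≈ -3.7417*I
12 + y(-1, 2)*a = 12 - (-3)*I*√14/2 = 12 + 3*I*√14/2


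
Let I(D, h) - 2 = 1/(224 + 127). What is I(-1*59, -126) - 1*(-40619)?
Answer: 14257972/351 ≈ 40621.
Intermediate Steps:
I(D, h) = 703/351 (I(D, h) = 2 + 1/(224 + 127) = 2 + 1/351 = 703/351)
I(-1*59, -126) - 1*(-40619) = 703/351 - 1*(-40619) = 703/351 + 40619 = 14257972/351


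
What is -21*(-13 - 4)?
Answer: 357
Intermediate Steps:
-21*(-13 - 4) = -21*(-17) = 357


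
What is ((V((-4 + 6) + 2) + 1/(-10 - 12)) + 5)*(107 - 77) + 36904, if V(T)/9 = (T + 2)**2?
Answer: 514499/11 ≈ 46773.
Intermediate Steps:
V(T) = 9*(2 + T)**2 (V(T) = 9*(T + 2)**2 = 9*(2 + T)**2)
((V((-4 + 6) + 2) + 1/(-10 - 12)) + 5)*(107 - 77) + 36904 = ((9*(2 + ((-4 + 6) + 2))**2 + 1/(-10 - 12)) + 5)*(107 - 77) + 36904 = ((9*(2 + (2 + 2))**2 + 1/(-22)) + 5)*30 + 36904 = ((9*(2 + 4)**2 - 1/22) + 5)*30 + 36904 = ((9*6**2 - 1/22) + 5)*30 + 36904 = ((9*36 - 1/22) + 5)*30 + 36904 = ((324 - 1/22) + 5)*30 + 36904 = (7127/22 + 5)*30 + 36904 = (7237/22)*30 + 36904 = 108555/11 + 36904 = 514499/11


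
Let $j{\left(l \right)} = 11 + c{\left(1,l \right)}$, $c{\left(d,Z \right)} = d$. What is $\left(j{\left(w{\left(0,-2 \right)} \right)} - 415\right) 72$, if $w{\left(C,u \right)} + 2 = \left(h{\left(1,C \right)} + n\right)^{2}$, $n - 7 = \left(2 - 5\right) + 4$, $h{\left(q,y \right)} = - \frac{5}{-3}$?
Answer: $-29016$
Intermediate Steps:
$h{\left(q,y \right)} = \frac{5}{3}$ ($h{\left(q,y \right)} = \left(-5\right) \left(- \frac{1}{3}\right) = \frac{5}{3}$)
$n = 8$ ($n = 7 + \left(\left(2 - 5\right) + 4\right) = 7 + \left(-3 + 4\right) = 7 + 1 = 8$)
$w{\left(C,u \right)} = \frac{823}{9}$ ($w{\left(C,u \right)} = -2 + \left(\frac{5}{3} + 8\right)^{2} = -2 + \left(\frac{29}{3}\right)^{2} = -2 + \frac{841}{9} = \frac{823}{9}$)
$j{\left(l \right)} = 12$ ($j{\left(l \right)} = 11 + 1 = 12$)
$\left(j{\left(w{\left(0,-2 \right)} \right)} - 415\right) 72 = \left(12 - 415\right) 72 = \left(-403\right) 72 = -29016$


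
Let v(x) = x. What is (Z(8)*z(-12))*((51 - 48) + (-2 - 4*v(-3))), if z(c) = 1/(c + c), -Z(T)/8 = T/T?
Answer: 13/3 ≈ 4.3333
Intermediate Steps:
Z(T) = -8 (Z(T) = -8*T/T = -8*1 = -8)
z(c) = 1/(2*c)
(Z(8)*z(-12))*((51 - 48) + (-2 - 4*v(-3))) = (-4/(-12))*((51 - 48) + (-2 - 4*(-3))) = (-4*(-1)/12)*(3 + (-2 + 12)) = (-8*(-1/24))*(3 + 10) = (⅓)*13 = 13/3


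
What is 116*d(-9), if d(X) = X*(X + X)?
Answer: 18792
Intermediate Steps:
d(X) = 2*X**2 (d(X) = X*(2*X) = 2*X**2)
116*d(-9) = 116*(2*(-9)**2) = 116*(2*81) = 116*162 = 18792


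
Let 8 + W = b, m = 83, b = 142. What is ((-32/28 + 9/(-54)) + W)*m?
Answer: 462559/42 ≈ 11013.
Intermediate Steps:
W = 134 (W = -8 + 142 = 134)
((-32/28 + 9/(-54)) + W)*m = ((-32/28 + 9/(-54)) + 134)*83 = ((-32*1/28 + 9*(-1/54)) + 134)*83 = ((-8/7 - ⅙) + 134)*83 = (-55/42 + 134)*83 = (5573/42)*83 = 462559/42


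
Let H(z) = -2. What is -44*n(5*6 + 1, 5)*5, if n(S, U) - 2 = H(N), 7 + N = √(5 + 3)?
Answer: 0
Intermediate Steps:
N = -7 + 2*√2 (N = -7 + √(5 + 3) = -7 + √8 = -7 + 2*√2 ≈ -4.1716)
n(S, U) = 0 (n(S, U) = 2 - 2 = 0)
-44*n(5*6 + 1, 5)*5 = -44*0*5 = 0*5 = 0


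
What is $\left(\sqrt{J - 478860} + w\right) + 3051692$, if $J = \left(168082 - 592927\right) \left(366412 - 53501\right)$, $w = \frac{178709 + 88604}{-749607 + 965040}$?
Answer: $\frac{657435429949}{215433} + i \sqrt{132939152655} \approx 3.0517 \cdot 10^{6} + 3.6461 \cdot 10^{5} i$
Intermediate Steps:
$w = \frac{267313}{215433} \approx 1.2408$
$J = -132938673795$ ($J = \left(-424845\right) 312911 = -132938673795$)
$\left(\sqrt{J - 478860} + w\right) + 3051692 = \left(\sqrt{-132938673795 - 478860} + \frac{267313}{215433}\right) + 3051692 = \left(\sqrt{-132939152655} + \frac{267313}{215433}\right) + 3051692 = \left(i \sqrt{132939152655} + \frac{267313}{215433}\right) + 3051692 = \left(\frac{267313}{215433} + i \sqrt{132939152655}\right) + 3051692 = \frac{657435429949}{215433} + i \sqrt{132939152655}$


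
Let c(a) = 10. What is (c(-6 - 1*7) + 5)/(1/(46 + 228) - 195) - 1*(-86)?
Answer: 4590784/53429 ≈ 85.923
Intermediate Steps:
(c(-6 - 1*7) + 5)/(1/(46 + 228) - 195) - 1*(-86) = (10 + 5)/(1/(46 + 228) - 195) - 1*(-86) = 15/(1/274 - 195) + 86 = 15/(-53429/274) + 86 = 15*(-274/53429) + 86 = -4110/53429 + 86 = 4590784/53429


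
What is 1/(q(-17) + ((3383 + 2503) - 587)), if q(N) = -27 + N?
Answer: 1/5255 ≈ 0.00019030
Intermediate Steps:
1/(q(-17) + ((3383 + 2503) - 587)) = 1/((-27 - 17) + ((3383 + 2503) - 587)) = 1/(-44 + (5886 - 587)) = 1/(-44 + 5299) = 1/5255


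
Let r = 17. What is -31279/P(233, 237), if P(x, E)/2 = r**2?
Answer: -31279/578 ≈ -54.116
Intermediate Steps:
P(x, E) = 578 (P(x, E) = 2*17**2 = 2*289 = 578)
-31279/P(233, 237) = -31279/578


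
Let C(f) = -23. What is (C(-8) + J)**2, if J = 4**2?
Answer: 49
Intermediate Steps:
J = 16
(C(-8) + J)**2 = (-23 + 16)**2 = (-7)**2 = 49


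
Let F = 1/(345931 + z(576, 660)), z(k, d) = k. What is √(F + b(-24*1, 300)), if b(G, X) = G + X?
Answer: √33138520236031/346507 ≈ 16.613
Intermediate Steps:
F = 1/346507 (F = 1/(345931 + 576) = 1/346507 ≈ 2.8859e-6)
√(F + b(-24*1, 300)) = √(1/346507 + (-24*1 + 300)) = √(1/346507 + (-24 + 300)) = √(1/346507 + 276) = √(95635933/346507) = √33138520236031/346507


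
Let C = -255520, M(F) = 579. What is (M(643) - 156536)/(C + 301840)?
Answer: -155957/46320 ≈ -3.3669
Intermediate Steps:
(M(643) - 156536)/(C + 301840) = (579 - 156536)/(-255520 + 301840) = -155957/46320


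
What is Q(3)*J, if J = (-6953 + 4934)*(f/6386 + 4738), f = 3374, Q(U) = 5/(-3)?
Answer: 50912857165/3193 ≈ 1.5945e+7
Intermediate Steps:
Q(U) = -5/3 (Q(U) = 5*(-⅓) = -5/3)
J = -30547714299/3193 (J = (-6953 + 4934)*(3374/6386 + 4738) = -2019*(3374*(1/6386) + 4738) = -2019*(1687/3193 + 4738) = -2019*15130121/3193 = -30547714299/3193 ≈ -9.5671e+6)
Q(3)*J = -5/3*(-30547714299/3193) = 50912857165/3193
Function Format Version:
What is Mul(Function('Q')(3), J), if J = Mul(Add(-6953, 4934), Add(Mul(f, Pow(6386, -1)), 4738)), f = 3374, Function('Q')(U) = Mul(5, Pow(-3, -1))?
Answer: Rational(50912857165, 3193) ≈ 1.5945e+7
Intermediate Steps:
Function('Q')(U) = Rational(-5, 3) (Function('Q')(U) = Mul(5, Rational(-1, 3)) = Rational(-5, 3))
J = Rational(-30547714299, 3193) (J = Mul(Add(-6953, 4934), Add(Mul(3374, Pow(6386, -1)), 4738)) = Mul(-2019, Add(Mul(3374, Rational(1, 6386)), 4738)) = Mul(-2019, Add(Rational(1687, 3193), 4738)) = Mul(-2019, Rational(15130121, 3193)) = Rational(-30547714299, 3193) ≈ -9.5671e+6)
Mul(Function('Q')(3), J) = Mul(Rational(-5, 3), Rational(-30547714299, 3193)) = Rational(50912857165, 3193)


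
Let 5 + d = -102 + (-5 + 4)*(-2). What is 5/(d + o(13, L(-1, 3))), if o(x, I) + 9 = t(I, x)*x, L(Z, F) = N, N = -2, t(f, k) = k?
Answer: 1/11 ≈ 0.090909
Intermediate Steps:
L(Z, F) = -2
o(x, I) = -9 + x² (o(x, I) = -9 + x*x = -9 + x²)
d = -105 (d = -5 + (-102 + (-5 + 4)*(-2)) = -5 + (-102 - 1*(-2)) = -5 + (-102 + 2) = -5 - 100 = -105)
5/(d + o(13, L(-1, 3))) = 5/(-105 + (-9 + 13²)) = 5/(-105 + (-9 + 169)) = 5/(-105 + 160) = 5/55 = 5*(1/55) = 1/11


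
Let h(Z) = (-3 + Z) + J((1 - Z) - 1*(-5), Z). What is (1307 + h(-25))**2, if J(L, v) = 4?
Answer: 1646089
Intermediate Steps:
h(Z) = 1 + Z (h(Z) = (-3 + Z) + 4 = 1 + Z)
(1307 + h(-25))**2 = (1307 + (1 - 25))**2 = (1307 - 24)**2 = 1283**2 = 1646089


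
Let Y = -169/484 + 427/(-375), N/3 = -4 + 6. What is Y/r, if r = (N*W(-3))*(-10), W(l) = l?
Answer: -270043/32670000 ≈ -0.0082658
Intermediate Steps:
N = 6 (N = 3*(-4 + 6) = 3*2 = 6)
Y = -270043/181500 (Y = -169*1/484 + 427*(-1/375) = -169/484 - 427/375 = -270043/181500 ≈ -1.4878)
r = 180 (r = (6*(-3))*(-10) = -18*(-10) = 180)
Y/r = -270043/181500/180 = -270043/181500*1/180 = -270043/32670000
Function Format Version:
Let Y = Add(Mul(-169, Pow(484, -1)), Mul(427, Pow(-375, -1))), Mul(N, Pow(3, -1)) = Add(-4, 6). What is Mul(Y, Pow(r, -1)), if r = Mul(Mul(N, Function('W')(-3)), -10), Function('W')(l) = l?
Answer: Rational(-270043, 32670000) ≈ -0.0082658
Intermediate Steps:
N = 6 (N = Mul(3, Add(-4, 6)) = Mul(3, 2) = 6)
Y = Rational(-270043, 181500) (Y = Add(Mul(-169, Rational(1, 484)), Mul(427, Rational(-1, 375))) = Add(Rational(-169, 484), Rational(-427, 375)) = Rational(-270043, 181500) ≈ -1.4878)
r = 180 (r = Mul(Mul(6, -3), -10) = Mul(-18, -10) = 180)
Mul(Y, Pow(r, -1)) = Mul(Rational(-270043, 181500), Pow(180, -1)) = Mul(Rational(-270043, 181500), Rational(1, 180)) = Rational(-270043, 32670000)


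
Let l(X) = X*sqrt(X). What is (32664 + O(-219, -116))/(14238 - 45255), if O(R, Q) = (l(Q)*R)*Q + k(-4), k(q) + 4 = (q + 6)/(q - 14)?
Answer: -293939/279153 + 1964576*I*sqrt(29)/10339 ≈ -1.053 + 1023.3*I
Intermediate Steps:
l(X) = X**(3/2)
k(q) = -4 + (6 + q)/(-14 + q) (k(q) = -4 + (q + 6)/(q - 14) = -4 + (6 + q)/(-14 + q))
O(R, Q) = -37/9 + R*Q**(5/2) (O(R, Q) = (Q**(3/2)*R)*Q + (62 - 3*(-4))/(-14 - 4) = (R*Q**(3/2))*Q + (62 + 12)/(-18) = R*Q**(5/2) - 1/18*74 = R*Q**(5/2) - 37/9 = -37/9 + R*Q**(5/2))
(32664 + O(-219, -116))/(14238 - 45255) = (32664 + (-37/9 - 5893728*I*sqrt(29)))/(14238 - 45255) = (32664 + (-37/9 - 5893728*I*sqrt(29)))/(-31017) = (32664 + (-37/9 - 5893728*I*sqrt(29)))*(-1/31017) = (293939/9 - 5893728*I*sqrt(29))*(-1/31017) = -293939/279153 + 1964576*I*sqrt(29)/10339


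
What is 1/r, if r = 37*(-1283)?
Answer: -1/47471 ≈ -2.1065e-5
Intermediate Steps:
r = -47471
1/r = 1/(-47471) = -1/47471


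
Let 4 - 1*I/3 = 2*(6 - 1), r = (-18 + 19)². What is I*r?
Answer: -18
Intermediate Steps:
r = 1 (r = 1² = 1)
I = -18 (I = 12 - 6*(6 - 1) = 12 - 6*5 = 12 - 3*10 = 12 - 30 = -18)
I*r = -18*1 = -18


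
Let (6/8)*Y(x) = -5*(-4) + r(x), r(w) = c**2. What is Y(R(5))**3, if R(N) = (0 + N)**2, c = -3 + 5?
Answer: 32768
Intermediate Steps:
c = 2
r(w) = 4 (r(w) = 2**2 = 4)
R(N) = N**2
Y(x) = 32 (Y(x) = 4*(-5*(-4) + 4)/3 = 4*(20 + 4)/3 = (4/3)*24 = 32)
Y(R(5))**3 = 32**3 = 32768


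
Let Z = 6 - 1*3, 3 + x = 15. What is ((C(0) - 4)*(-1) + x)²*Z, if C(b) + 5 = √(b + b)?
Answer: 1323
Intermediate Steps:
x = 12 (x = -3 + 15 = 12)
C(b) = -5 + √2*√b (C(b) = -5 + √(b + b) = -5 + √(2*b) = -5 + √2*√b)
Z = 3 (Z = 6 - 3 = 3)
((C(0) - 4)*(-1) + x)²*Z = (((-5 + √2*√0) - 4)*(-1) + 12)²*3 = (((-5 + √2*0) - 4)*(-1) + 12)²*3 = (((-5 + 0) - 4)*(-1) + 12)²*3 = ((-5 - 4)*(-1) + 12)²*3 = (-9*(-1) + 12)²*3 = (9 + 12)²*3 = 21²*3 = 441*3 = 1323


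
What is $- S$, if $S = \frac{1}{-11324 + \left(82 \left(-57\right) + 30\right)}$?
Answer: $\frac{1}{15968} \approx 6.2625 \cdot 10^{-5}$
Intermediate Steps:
$S = - \frac{1}{15968}$ ($S = \frac{1}{-11324 + \left(-4674 + 30\right)} = \frac{1}{-11324 - 4644} = \frac{1}{-15968} = - \frac{1}{15968} \approx -6.2625 \cdot 10^{-5}$)
$- S = \left(-1\right) \left(- \frac{1}{15968}\right) = \frac{1}{15968}$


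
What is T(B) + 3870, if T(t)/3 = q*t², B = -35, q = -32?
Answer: -113730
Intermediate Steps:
T(t) = -96*t² (T(t) = 3*(-32*t²) = -96*t²)
T(B) + 3870 = -96*(-35)² + 3870 = -96*1225 + 3870 = -117600 + 3870 = -113730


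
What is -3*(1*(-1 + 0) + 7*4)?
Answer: -81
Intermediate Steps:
-3*(1*(-1 + 0) + 7*4) = -3*(1*(-1) + 28) = -3*(-1 + 28) = -3*27 = -81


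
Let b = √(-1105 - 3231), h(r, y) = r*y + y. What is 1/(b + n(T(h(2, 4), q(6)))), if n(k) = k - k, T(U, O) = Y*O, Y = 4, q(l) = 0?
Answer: -I*√271/1084 ≈ -0.015186*I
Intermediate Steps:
h(r, y) = y + r*y
T(U, O) = 4*O
n(k) = 0
b = 4*I*√271 (b = √(-4336) = 4*I*√271 ≈ 65.848*I)
1/(b + n(T(h(2, 4), q(6)))) = 1/(4*I*√271 + 0) = 1/(4*I*√271) = -I*√271/1084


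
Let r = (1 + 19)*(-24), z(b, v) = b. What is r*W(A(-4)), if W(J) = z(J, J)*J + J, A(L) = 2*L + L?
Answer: -63360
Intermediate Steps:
A(L) = 3*L
r = -480 (r = 20*(-24) = -480)
W(J) = J + J**2 (W(J) = J*J + J = J**2 + J = J + J**2)
r*W(A(-4)) = -480*3*(-4)*(1 + 3*(-4)) = -(-5760)*(1 - 12) = -(-5760)*(-11) = -480*132 = -63360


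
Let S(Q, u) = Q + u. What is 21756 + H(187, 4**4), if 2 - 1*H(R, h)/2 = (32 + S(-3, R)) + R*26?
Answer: 11604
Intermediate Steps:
H(R, h) = -54 - 54*R (H(R, h) = 4 - 2*((32 + (-3 + R)) + R*26) = 4 - 2*((29 + R) + 26*R) = 4 - 2*(29 + 27*R) = 4 + (-58 - 54*R) = -54 - 54*R)
21756 + H(187, 4**4) = 21756 + (-54 - 54*187) = 21756 + (-54 - 10098) = 21756 - 10152 = 11604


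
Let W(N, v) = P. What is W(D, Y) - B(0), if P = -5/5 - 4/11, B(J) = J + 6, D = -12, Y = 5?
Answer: -81/11 ≈ -7.3636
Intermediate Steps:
B(J) = 6 + J
P = -15/11 (P = -5*1/5 - 4*1/11 = -1 - 4/11 = -15/11 ≈ -1.3636)
W(N, v) = -15/11
W(D, Y) - B(0) = -15/11 - (6 + 0) = -15/11 - 1*6 = -15/11 - 6 = -81/11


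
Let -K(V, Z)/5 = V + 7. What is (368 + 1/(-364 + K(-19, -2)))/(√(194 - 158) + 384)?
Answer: 111871/118560 ≈ 0.94358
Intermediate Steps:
K(V, Z) = -35 - 5*V (K(V, Z) = -5*(V + 7) = -5*(7 + V) = -35 - 5*V)
(368 + 1/(-364 + K(-19, -2)))/(√(194 - 158) + 384) = (368 + 1/(-364 + (-35 - 5*(-19))))/(√(194 - 158) + 384) = (368 + 1/(-364 + (-35 + 95)))/(√36 + 384) = (368 + 1/(-364 + 60))/(6 + 384) = (368 + 1/(-304))/390 = (368 - 1/304)*(1/390) = (111871/304)*(1/390) = 111871/118560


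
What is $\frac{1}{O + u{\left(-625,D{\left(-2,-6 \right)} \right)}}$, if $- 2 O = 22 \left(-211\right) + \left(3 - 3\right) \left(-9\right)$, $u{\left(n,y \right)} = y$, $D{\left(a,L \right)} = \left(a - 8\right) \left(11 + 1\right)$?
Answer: $\frac{1}{2201} \approx 0.00045434$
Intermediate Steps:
$D{\left(a,L \right)} = -96 + 12 a$ ($D{\left(a,L \right)} = \left(-8 + a\right) 12 = -96 + 12 a$)
$O = 2321$ ($O = - \frac{22 \left(-211\right) + \left(3 - 3\right) \left(-9\right)}{2} = - \frac{-4642 + 0 \left(-9\right)}{2} = - \frac{-4642 + 0}{2} = \left(- \frac{1}{2}\right) \left(-4642\right) = 2321$)
$\frac{1}{O + u{\left(-625,D{\left(-2,-6 \right)} \right)}} = \frac{1}{2321 + \left(-96 + 12 \left(-2\right)\right)} = \frac{1}{2321 - 120} = \frac{1}{2201}$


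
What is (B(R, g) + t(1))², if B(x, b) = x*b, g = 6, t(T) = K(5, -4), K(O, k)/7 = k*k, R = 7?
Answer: 23716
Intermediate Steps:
K(O, k) = 7*k² (K(O, k) = 7*(k*k) = 7*k²)
t(T) = 112 (t(T) = 7*(-4)² = 7*16 = 112)
B(x, b) = b*x
(B(R, g) + t(1))² = (6*7 + 112)² = (42 + 112)² = 154² = 23716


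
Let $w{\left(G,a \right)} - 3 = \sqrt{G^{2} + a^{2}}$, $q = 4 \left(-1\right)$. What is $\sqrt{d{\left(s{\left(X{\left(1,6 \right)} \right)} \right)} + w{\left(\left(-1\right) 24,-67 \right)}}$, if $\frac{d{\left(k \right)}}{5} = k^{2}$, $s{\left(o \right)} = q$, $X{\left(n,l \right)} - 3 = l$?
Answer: $\sqrt{83 + \sqrt{5065}} \approx 12.416$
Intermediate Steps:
$q = -4$
$X{\left(n,l \right)} = 3 + l$
$s{\left(o \right)} = -4$
$d{\left(k \right)} = 5 k^{2}$
$w{\left(G,a \right)} = 3 + \sqrt{G^{2} + a^{2}}$
$\sqrt{d{\left(s{\left(X{\left(1,6 \right)} \right)} \right)} + w{\left(\left(-1\right) 24,-67 \right)}} = \sqrt{5 \left(-4\right)^{2} + \left(3 + \sqrt{\left(\left(-1\right) 24\right)^{2} + \left(-67\right)^{2}}\right)} = \sqrt{5 \cdot 16 + \left(3 + \sqrt{\left(-24\right)^{2} + 4489}\right)} = \sqrt{80 + \left(3 + \sqrt{576 + 4489}\right)} = \sqrt{80 + \left(3 + \sqrt{5065}\right)} = \sqrt{83 + \sqrt{5065}}$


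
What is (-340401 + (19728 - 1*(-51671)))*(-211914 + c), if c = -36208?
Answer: 66745314244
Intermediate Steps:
(-340401 + (19728 - 1*(-51671)))*(-211914 + c) = (-340401 + (19728 - 1*(-51671)))*(-211914 - 36208) = (-340401 + (19728 + 51671))*(-248122) = (-340401 + 71399)*(-248122) = -269002*(-248122) = 66745314244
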